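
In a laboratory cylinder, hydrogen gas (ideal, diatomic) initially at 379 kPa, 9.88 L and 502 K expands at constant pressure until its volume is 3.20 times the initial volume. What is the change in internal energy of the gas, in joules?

20600 J

n = P₁V₁/(RT₁) = 379×9.88/(8.314×502) = 0.897 mol.
Isobaric: P stays 379 kPa; V/T = const ⇒ T₂ = 1610 K, V₂ = 31.6 L.
For an ideal gas ΔU = nCvΔT with Cv = (5/2)R = 20.8 J/(mol·K).
ΔU = 0.897×20.8×(1610−502) = 20600 J.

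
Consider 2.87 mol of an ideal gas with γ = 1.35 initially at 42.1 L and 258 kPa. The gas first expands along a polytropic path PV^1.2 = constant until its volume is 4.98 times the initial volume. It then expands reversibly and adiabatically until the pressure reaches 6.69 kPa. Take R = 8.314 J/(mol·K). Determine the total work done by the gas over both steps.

23000 J

T₁ = P₁V₁/(nR) = 258×42.1/(2.87×8.314) = 455 K.
Step 1 — Polytropic n=1.2: T₂ = T₁(V₁/V₂)^(n−1) = 455×(0.201)^0.20 = 330 K; P₂ = P₁(V₁/V₂)^n = 37.6 kPa.
W = (P₁V₁−P₂V₂)/(n−1) = (258×42.1−37.6×210)/0.20 = 14900 J.
ΔU = nCvΔT = 2.87×23.8×(330−455) = -8520 J.
Q = ΔU + W = 6390 J.
State after step 1: P = 37.6 kPa, V = 210 L, T = 330 K.
Step 2 — Adiabatic: T₂/T₁ = (P₂/P₁)^((γ−1)/γ) ⇒ T₂ = 330×(0.178)^0.259 = 211 K; V₂ = 753 L.
ΔU = nCvΔT = 2.87×23.8×(211−330) = -8120 J.
Q = 0 for an adiabatic process, so W = −ΔU = 8120 J.
Net over both steps: W = 23000 J, Q = 6390 J, ΔU = -16600 J.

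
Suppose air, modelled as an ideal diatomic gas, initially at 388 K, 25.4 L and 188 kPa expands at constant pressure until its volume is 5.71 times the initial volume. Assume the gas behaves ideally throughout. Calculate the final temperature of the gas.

Isobaric: P stays 188 kPa; V/T = const ⇒ T₂ = 2220 K, V₂ = 145 L.

2220 K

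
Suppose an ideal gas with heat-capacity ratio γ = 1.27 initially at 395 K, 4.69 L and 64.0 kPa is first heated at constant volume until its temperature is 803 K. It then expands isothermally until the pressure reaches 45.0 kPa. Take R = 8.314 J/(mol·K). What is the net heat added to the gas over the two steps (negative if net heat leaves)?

1800 J

n = P₁V₁/(RT₁) = 64.0×4.69/(8.314×395) = 0.0914 mol.
Step 1 — Isochoric: V stays 4.69 L; P/T = const ⇒ T₂ = 803 K, P₂ = 130 kPa.
W = 0 (no volume change).
ΔU = nCvΔT = 0.0914×30.8×(803−395) = 1150 J.
Q = ΔU = 1150 J.
State after step 1: P = 130 kPa, V = 4.69 L, T = 803 K.
Step 2 — Isothermal: T stays 803 K; PV = const ⇒ V₂ = 13.6 L, P₂ = 45.0 kPa.
ΔU = 0 (ideal gas, T constant).
W = nRT ln(V₂/V₁) = 0.0914×8.314×803×ln(2.89) = 648 J.
Q = ΔU + W = 648 J.
Net over both steps: W = 648 J, Q = 1800 J, ΔU = 1150 J.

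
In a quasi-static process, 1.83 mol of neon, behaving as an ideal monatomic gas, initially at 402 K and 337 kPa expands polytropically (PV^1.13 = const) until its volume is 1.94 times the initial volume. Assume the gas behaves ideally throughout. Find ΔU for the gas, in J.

V₁ = nRT₁/P₁ = 1.83×8.314×402/337 = 18.1 L.
Polytropic n=1.13: T₂ = T₁(V₁/V₂)^(n−1) = 402×(0.515)^0.13 = 369 K; P₂ = P₁(V₁/V₂)^n = 159 kPa.
For an ideal gas ΔU = nCvΔT with Cv = (3/2)R = 12.5 J/(mol·K).
ΔU = 1.83×12.5×(369−402) = -757 J.

-757 J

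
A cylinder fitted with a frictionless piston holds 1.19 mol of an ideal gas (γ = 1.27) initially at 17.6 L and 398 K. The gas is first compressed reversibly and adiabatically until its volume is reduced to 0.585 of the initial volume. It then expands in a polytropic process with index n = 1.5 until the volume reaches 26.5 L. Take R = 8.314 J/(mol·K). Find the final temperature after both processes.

287 K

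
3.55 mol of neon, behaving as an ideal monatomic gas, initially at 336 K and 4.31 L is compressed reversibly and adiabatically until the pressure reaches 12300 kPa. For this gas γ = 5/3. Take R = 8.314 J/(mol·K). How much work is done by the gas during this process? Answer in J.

-14200 J

P₁ = nRT₁/V₁ = 3.55×8.314×336/4.31 = 2300 kPa.
Adiabatic: T₂/T₁ = (P₂/P₁)^((γ−1)/γ) ⇒ T₂ = 336×(5.35)^0.400 = 657 K; V₂ = 1.58 L.
ΔU = nCvΔT = 3.55×12.5×(657−336) = 14200 J.
Q = 0 for an adiabatic process, so W = −ΔU = -14200 J.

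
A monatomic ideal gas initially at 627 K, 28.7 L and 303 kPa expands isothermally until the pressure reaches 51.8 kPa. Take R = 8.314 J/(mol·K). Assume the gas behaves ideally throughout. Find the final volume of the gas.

168 L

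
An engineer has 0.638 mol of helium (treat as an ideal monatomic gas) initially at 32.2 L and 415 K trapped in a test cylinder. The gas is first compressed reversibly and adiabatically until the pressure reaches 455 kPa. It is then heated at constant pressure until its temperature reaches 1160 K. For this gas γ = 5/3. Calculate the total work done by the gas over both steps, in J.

-2290 J

P₁ = nRT₁/V₁ = 0.638×8.314×415/32.2 = 68.4 kPa.
Step 1 — Adiabatic: T₂/T₁ = (P₂/P₁)^((γ−1)/γ) ⇒ T₂ = 415×(6.66)^0.400 = 886 K; V₂ = 10.3 L.
ΔU = nCvΔT = 0.638×12.5×(886−415) = 3750 J.
Q = 0 for an adiabatic process, so W = −ΔU = -3750 J.
State after step 1: P = 455 kPa, V = 10.3 L, T = 886 K.
Step 2 — Isobaric: P stays 455 kPa; V/T = const ⇒ T₂ = 1160 K, V₂ = 13.5 L.
W = PΔV = 455×(13.5−10.3) kPa·L = 1450 J.
ΔU = nCvΔT = 0.638×12.5×(1160−886) = 2180 J.
Q = ΔU + W = nCpΔT = 3640 J.
Net over both steps: W = -2290 J, Q = 3640 J, ΔU = 5930 J.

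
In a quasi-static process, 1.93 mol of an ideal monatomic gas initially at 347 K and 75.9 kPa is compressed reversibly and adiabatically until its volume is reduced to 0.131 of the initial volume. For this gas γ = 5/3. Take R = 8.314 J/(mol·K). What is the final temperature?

1350 K

V₁ = nRT₁/P₁ = 1.93×8.314×347/75.9 = 73.4 L.
Adiabatic: TV^(γ−1) = const ⇒ T₂ = 347×(7.63)^0.667 = 1350 K; PV^γ = const ⇒ P₂ = 2250 kPa.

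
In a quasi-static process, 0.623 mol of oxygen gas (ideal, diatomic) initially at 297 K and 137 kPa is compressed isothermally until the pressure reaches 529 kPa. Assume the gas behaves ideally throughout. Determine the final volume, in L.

V₁ = nRT₁/P₁ = 0.623×8.314×297/137 = 11.2 L.
Isothermal: T stays 297 K; PV = const ⇒ V₂ = 2.91 L, P₂ = 529 kPa.

2.91 L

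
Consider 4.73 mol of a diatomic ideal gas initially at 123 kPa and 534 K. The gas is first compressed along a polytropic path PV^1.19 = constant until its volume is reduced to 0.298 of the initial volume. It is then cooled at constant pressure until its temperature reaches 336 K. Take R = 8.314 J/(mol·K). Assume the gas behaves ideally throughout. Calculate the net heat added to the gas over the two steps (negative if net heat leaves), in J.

-61300 J

V₁ = nRT₁/P₁ = 4.73×8.314×534/123 = 171 L.
Step 1 — Polytropic n=1.19: T₂ = T₁(V₁/V₂)^(n−1) = 534×(3.36)^0.19 = 672 K; P₂ = P₁(V₁/V₂)^n = 520 kPa.
W = (P₁V₁−P₂V₂)/(n−1) = (123×171−520×50.9)/0.19 = -28600 J.
ΔU = nCvΔT = 4.73×20.8×(672−534) = 13600 J.
Q = ΔU + W = -15000 J.
State after step 1: P = 520 kPa, V = 50.9 L, T = 672 K.
Step 2 — Isobaric: P stays 520 kPa; V/T = const ⇒ T₂ = 336 K, V₂ = 25.4 L.
W = PΔV = 520×(25.4−50.9) kPa·L = -13200 J.
ΔU = nCvΔT = 4.73×20.8×(336−672) = -33000 J.
Q = ΔU + W = nCpΔT = -46300 J.
Net over both steps: W = -41800 J, Q = -61300 J, ΔU = -19500 J.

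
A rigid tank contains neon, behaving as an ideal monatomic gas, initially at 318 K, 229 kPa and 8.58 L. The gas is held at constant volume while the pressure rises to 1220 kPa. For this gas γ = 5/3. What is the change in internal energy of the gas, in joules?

12800 J

n = P₁V₁/(RT₁) = 229×8.58/(8.314×318) = 0.743 mol.
Isochoric: V stays 8.58 L; P/T = const ⇒ T₂ = 1690 K, P₂ = 1220 kPa.
For an ideal gas ΔU = nCvΔT with Cv = (3/2)R = 12.5 J/(mol·K).
ΔU = 0.743×12.5×(1690−318) = 12800 J.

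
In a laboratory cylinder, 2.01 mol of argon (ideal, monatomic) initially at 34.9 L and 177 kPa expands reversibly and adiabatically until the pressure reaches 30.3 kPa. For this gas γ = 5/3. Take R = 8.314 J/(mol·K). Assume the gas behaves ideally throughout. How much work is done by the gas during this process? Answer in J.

T₁ = P₁V₁/(nR) = 177×34.9/(2.01×8.314) = 370 K.
Adiabatic: T₂/T₁ = (P₂/P₁)^((γ−1)/γ) ⇒ T₂ = 370×(0.171)^0.400 = 182 K; V₂ = 101 L.
ΔU = nCvΔT = 2.01×12.5×(182−370) = -4690 J.
Q = 0 for an adiabatic process, so W = −ΔU = 4690 J.

4690 J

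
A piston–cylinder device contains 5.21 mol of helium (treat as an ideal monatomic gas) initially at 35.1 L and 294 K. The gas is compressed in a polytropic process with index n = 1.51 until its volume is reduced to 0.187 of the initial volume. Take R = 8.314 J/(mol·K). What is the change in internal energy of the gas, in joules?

25800 J

P₁ = nRT₁/V₁ = 5.21×8.314×294/35.1 = 363 kPa.
Polytropic n=1.51: T₂ = T₁(V₁/V₂)^(n−1) = 294×(5.35)^0.51 = 691 K; P₂ = P₁(V₁/V₂)^n = 4560 kPa.
For an ideal gas ΔU = nCvΔT with Cv = (3/2)R = 12.5 J/(mol·K).
ΔU = 5.21×12.5×(691−294) = 25800 J.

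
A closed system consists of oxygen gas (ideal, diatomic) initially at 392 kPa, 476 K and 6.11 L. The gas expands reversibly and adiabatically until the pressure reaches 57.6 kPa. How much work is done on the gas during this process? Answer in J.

-2530 J

n = P₁V₁/(RT₁) = 392×6.11/(8.314×476) = 0.605 mol.
Adiabatic: T₂/T₁ = (P₂/P₁)^((γ−1)/γ) ⇒ T₂ = 476×(0.147)^0.286 = 275 K; V₂ = 24.0 L.
ΔU = nCvΔT = 0.605×20.8×(275−476) = -2530 J.
Q = 0 for an adiabatic process, so W = −ΔU = 2530 J.
Work done on the gas = −W_by = -2530 J.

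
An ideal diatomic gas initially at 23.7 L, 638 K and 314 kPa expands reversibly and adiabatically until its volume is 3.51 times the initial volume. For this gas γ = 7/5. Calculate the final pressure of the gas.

54.1 kPa

Adiabatic: TV^(γ−1) = const ⇒ T₂ = 638×(0.285)^0.400 = 386 K; PV^γ = const ⇒ P₂ = 54.1 kPa.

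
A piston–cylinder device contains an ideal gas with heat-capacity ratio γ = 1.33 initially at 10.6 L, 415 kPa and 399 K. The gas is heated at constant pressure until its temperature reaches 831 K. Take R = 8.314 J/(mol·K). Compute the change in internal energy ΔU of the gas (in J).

n = P₁V₁/(RT₁) = 415×10.6/(8.314×399) = 1.33 mol.
Isobaric: P stays 415 kPa; V/T = const ⇒ T₂ = 831 K, V₂ = 22.1 L.
For an ideal gas ΔU = nCvΔT with Cv = R/(γ−1) = 25.2 J/(mol·K).
ΔU = 1.33×25.2×(831−399) = 14400 J.

14400 J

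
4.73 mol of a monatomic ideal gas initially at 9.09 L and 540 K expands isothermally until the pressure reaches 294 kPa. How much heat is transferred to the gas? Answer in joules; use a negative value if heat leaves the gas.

44000 J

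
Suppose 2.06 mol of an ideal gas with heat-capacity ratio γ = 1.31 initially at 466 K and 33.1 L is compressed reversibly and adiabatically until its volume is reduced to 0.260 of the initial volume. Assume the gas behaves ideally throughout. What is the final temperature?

708 K

P₁ = nRT₁/V₁ = 2.06×8.314×466/33.1 = 241 kPa.
Adiabatic: TV^(γ−1) = const ⇒ T₂ = 466×(3.85)^0.310 = 708 K; PV^γ = const ⇒ P₂ = 1410 kPa.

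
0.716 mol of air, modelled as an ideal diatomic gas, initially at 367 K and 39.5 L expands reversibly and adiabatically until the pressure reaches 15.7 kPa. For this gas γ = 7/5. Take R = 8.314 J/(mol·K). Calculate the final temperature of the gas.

P₁ = nRT₁/V₁ = 0.716×8.314×367/39.5 = 55.3 kPa.
Adiabatic: T₂/T₁ = (P₂/P₁)^((γ−1)/γ) ⇒ T₂ = 367×(0.284)^0.286 = 256 K; V₂ = 97.1 L.

256 K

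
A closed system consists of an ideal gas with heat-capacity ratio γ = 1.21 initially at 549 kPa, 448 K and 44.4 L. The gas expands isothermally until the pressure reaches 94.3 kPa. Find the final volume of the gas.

Isothermal: T stays 448 K; PV = const ⇒ V₂ = 258 L, P₂ = 94.3 kPa.

258 L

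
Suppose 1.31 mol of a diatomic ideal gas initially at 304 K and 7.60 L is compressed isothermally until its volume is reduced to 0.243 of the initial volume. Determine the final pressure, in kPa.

1790 kPa

P₁ = nRT₁/V₁ = 1.31×8.314×304/7.60 = 436 kPa.
Isothermal: T stays 304 K; PV = const ⇒ V₂ = 1.85 L, P₂ = 1790 kPa.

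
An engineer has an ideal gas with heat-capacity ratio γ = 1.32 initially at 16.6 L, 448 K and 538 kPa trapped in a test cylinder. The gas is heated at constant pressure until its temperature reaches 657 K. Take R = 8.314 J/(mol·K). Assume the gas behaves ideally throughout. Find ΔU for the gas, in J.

13000 J

n = P₁V₁/(RT₁) = 538×16.6/(8.314×448) = 2.40 mol.
Isobaric: P stays 538 kPa; V/T = const ⇒ T₂ = 657 K, V₂ = 24.3 L.
For an ideal gas ΔU = nCvΔT with Cv = R/(γ−1) = 26.0 J/(mol·K).
ΔU = 2.40×26.0×(657−448) = 13000 J.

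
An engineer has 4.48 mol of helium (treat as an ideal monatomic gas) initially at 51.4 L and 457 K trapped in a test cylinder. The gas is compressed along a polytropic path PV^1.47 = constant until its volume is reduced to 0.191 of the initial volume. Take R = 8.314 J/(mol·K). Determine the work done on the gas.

42600 J

P₁ = nRT₁/V₁ = 4.48×8.314×457/51.4 = 331 kPa.
Polytropic n=1.47: T₂ = T₁(V₁/V₂)^(n−1) = 457×(5.24)^0.47 = 995 K; P₂ = P₁(V₁/V₂)^n = 3780 kPa.
W = (P₁V₁−P₂V₂)/(n−1) = (331×51.4−3780×9.82)/0.47 = -42600 J.
Work done on the gas = −W_by = 42600 J.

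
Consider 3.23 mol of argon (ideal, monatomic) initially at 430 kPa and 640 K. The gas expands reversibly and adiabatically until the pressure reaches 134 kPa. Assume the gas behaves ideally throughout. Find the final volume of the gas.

V₁ = nRT₁/P₁ = 3.23×8.314×640/430 = 40.0 L.
Adiabatic: T₂/T₁ = (P₂/P₁)^((γ−1)/γ) ⇒ T₂ = 640×(0.312)^0.400 = 401 K; V₂ = 80.5 L.

80.5 L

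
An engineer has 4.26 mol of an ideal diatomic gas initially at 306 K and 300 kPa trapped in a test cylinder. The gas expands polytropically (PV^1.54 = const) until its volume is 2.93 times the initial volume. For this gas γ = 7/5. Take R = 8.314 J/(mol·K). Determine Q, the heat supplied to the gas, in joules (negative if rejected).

-3090 J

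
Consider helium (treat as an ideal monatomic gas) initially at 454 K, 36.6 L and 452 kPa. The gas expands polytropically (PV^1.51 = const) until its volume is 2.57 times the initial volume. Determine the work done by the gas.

12400 J

n = P₁V₁/(RT₁) = 452×36.6/(8.314×454) = 4.38 mol.
Polytropic n=1.51: T₂ = T₁(V₁/V₂)^(n−1) = 454×(0.389)^0.51 = 281 K; P₂ = P₁(V₁/V₂)^n = 109 kPa.
W = (P₁V₁−P₂V₂)/(n−1) = (452×36.6−109×94.1)/0.51 = 12400 J.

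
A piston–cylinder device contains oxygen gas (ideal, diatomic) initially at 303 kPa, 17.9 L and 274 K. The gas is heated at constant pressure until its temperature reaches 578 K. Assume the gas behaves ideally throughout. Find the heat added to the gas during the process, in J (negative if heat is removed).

n = P₁V₁/(RT₁) = 303×17.9/(8.314×274) = 2.38 mol.
Isobaric: P stays 303 kPa; V/T = const ⇒ T₂ = 578 K, V₂ = 37.8 L.
W = PΔV = 303×(37.8−17.9) kPa·L = 6020 J.
ΔU = nCvΔT = 2.38×20.8×(578−274) = 15000 J.
Q = ΔU + W = nCpΔT = 21100 J.

21100 J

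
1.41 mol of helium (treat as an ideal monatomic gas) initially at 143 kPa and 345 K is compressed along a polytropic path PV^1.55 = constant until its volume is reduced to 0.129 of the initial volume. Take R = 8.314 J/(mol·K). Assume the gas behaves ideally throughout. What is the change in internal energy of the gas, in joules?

V₁ = nRT₁/P₁ = 1.41×8.314×345/143 = 28.3 L.
Polytropic n=1.55: T₂ = T₁(V₁/V₂)^(n−1) = 345×(7.75)^0.55 = 1060 K; P₂ = P₁(V₁/V₂)^n = 3420 kPa.
For an ideal gas ΔU = nCvΔT with Cv = (3/2)R = 12.5 J/(mol·K).
ΔU = 1.41×12.5×(1060−345) = 12600 J.

12600 J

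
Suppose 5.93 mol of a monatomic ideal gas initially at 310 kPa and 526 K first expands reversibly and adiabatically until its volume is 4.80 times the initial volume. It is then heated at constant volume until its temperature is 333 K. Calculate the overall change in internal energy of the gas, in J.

-14300 J

V₁ = nRT₁/P₁ = 5.93×8.314×526/310 = 83.7 L.
Step 1 — Adiabatic: TV^(γ−1) = const ⇒ T₂ = 526×(0.208)^0.667 = 185 K; PV^γ = const ⇒ P₂ = 22.7 kPa.
ΔU = nCvΔT = 5.93×12.5×(185−526) = -25200 J.
Q = 0 for an adiabatic process, so W = −ΔU = 25200 J.
State after step 1: P = 22.7 kPa, V = 402 L, T = 185 K.
Step 2 — Isochoric: V stays 402 L; P/T = const ⇒ T₂ = 333 K, P₂ = 40.9 kPa.
W = 0 (no volume change).
ΔU = nCvΔT = 5.93×12.5×(333−185) = 11000 J.
Q = ΔU = 11000 J.
Net over both steps: W = 25200 J, Q = 11000 J, ΔU = -14300 J.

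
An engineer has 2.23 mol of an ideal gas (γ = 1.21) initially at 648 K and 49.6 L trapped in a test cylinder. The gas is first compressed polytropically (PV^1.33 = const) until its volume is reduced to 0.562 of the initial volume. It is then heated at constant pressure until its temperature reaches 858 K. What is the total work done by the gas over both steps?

P₁ = nRT₁/V₁ = 2.23×8.314×648/49.6 = 242 kPa.
Step 1 — Polytropic n=1.33: T₂ = T₁(V₁/V₂)^(n−1) = 648×(1.78)^0.33 = 784 K; P₂ = P₁(V₁/V₂)^n = 521 kPa.
W = (P₁V₁−P₂V₂)/(n−1) = (242×49.6−521×27.9)/0.33 = -7630 J.
ΔU = nCvΔT = 2.23×39.6×(784−648) = 12000 J.
Q = ΔU + W = 4360 J.
State after step 1: P = 521 kPa, V = 27.9 L, T = 784 K.
Step 2 — Isobaric: P stays 521 kPa; V/T = const ⇒ T₂ = 858 K, V₂ = 30.5 L.
W = PΔV = 521×(30.5−27.9) kPa·L = 1380 J.
ΔU = nCvΔT = 2.23×39.6×(858−784) = 6560 J.
Q = ΔU + W = nCpΔT = 7930 J.
Net over both steps: W = -6250 J, Q = 12300 J, ΔU = 18500 J.

-6250 J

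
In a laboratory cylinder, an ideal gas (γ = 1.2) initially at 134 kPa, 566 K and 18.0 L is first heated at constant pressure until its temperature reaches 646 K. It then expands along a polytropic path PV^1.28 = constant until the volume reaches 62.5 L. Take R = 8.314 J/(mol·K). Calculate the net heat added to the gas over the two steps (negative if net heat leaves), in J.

993 J

n = P₁V₁/(RT₁) = 134×18.0/(8.314×566) = 0.513 mol.
Step 1 — Isobaric: P stays 134 kPa; V/T = const ⇒ T₂ = 646 K, V₂ = 20.5 L.
W = PΔV = 134×(20.5−18.0) kPa·L = 341 J.
ΔU = nCvΔT = 0.513×41.6×(646−566) = 1700 J.
Q = ΔU + W = nCpΔT = 2050 J.
State after step 1: P = 134 kPa, V = 20.5 L, T = 646 K.
Step 2 — Polytropic n=1.28: T₂ = T₁(V₁/V₂)^(n−1) = 646×(0.329)^0.28 = 473 K; P₂ = P₁(V₁/V₂)^n = 32.3 kPa.
W = (P₁V₁−P₂V₂)/(n−1) = (134×20.5−32.3×62.5)/0.28 = 2630 J.
ΔU = nCvΔT = 0.513×41.6×(473−646) = -3680 J.
Q = ΔU + W = -1050 J.
Net over both steps: W = 2970 J, Q = 993 J, ΔU = -1980 J.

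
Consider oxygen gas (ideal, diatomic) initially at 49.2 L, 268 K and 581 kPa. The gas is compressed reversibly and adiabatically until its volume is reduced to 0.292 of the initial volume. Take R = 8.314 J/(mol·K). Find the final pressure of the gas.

Adiabatic: TV^(γ−1) = const ⇒ T₂ = 268×(3.42)^0.400 = 439 K; PV^γ = const ⇒ P₂ = 3260 kPa.

3260 kPa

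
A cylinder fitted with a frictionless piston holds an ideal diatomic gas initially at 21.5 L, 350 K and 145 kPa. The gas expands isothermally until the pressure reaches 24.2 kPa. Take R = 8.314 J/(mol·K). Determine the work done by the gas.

5580 J

n = P₁V₁/(RT₁) = 145×21.5/(8.314×350) = 1.07 mol.
Isothermal: T stays 350 K; PV = const ⇒ V₂ = 129 L, P₂ = 24.2 kPa.
W = nRT ln(V₂/V₁) = 1.07×8.314×350×ln(5.99) = 5580 J.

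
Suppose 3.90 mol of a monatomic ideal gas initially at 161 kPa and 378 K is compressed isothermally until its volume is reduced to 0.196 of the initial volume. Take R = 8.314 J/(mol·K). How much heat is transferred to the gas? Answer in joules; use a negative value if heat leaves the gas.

V₁ = nRT₁/P₁ = 3.90×8.314×378/161 = 76.1 L.
Isothermal: T stays 378 K; PV = const ⇒ V₂ = 14.9 L, P₂ = 821 kPa.
ΔU = 0 (ideal gas, T constant).
W = nRT ln(V₂/V₁) = 3.90×8.314×378×ln(0.196) = -20000 J.
Q = ΔU + W = -20000 J.

-20000 J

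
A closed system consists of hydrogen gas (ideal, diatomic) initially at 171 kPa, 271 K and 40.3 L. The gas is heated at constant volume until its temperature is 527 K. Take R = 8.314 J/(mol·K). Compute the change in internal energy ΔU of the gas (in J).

n = P₁V₁/(RT₁) = 171×40.3/(8.314×271) = 3.06 mol.
Isochoric: V stays 40.3 L; P/T = const ⇒ T₂ = 527 K, P₂ = 333 kPa.
For an ideal gas ΔU = nCvΔT with Cv = (5/2)R = 20.8 J/(mol·K).
ΔU = 3.06×20.8×(527−271) = 16300 J.

16300 J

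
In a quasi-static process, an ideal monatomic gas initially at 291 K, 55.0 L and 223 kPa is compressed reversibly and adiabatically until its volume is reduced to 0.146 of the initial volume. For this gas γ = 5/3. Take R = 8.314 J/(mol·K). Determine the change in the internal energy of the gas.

48000 J

n = P₁V₁/(RT₁) = 223×55.0/(8.314×291) = 5.07 mol.
Adiabatic: TV^(γ−1) = const ⇒ T₂ = 291×(6.85)^0.667 = 1050 K; PV^γ = const ⇒ P₂ = 5510 kPa.
For an ideal gas ΔU = nCvΔT with Cv = (3/2)R = 12.5 J/(mol·K).
ΔU = 5.07×12.5×(1050−291) = 48000 J.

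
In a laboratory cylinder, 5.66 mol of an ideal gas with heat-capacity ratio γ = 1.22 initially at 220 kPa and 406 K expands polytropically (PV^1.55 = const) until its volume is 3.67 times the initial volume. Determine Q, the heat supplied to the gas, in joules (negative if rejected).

V₁ = nRT₁/P₁ = 5.66×8.314×406/220 = 86.8 L.
Polytropic n=1.55: T₂ = T₁(V₁/V₂)^(n−1) = 406×(0.272)^0.55 = 199 K; P₂ = P₁(V₁/V₂)^n = 29.3 kPa.
W = (P₁V₁−P₂V₂)/(n−1) = (220×86.8−29.3×319)/0.55 = 17700 J.
ΔU = nCvΔT = 5.66×37.8×(199−406) = -44400 J.
Q = ΔU + W = -26600 J.

-26600 J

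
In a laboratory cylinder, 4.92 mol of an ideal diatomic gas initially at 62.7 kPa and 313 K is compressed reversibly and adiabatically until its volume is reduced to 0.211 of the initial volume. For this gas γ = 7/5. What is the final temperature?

V₁ = nRT₁/P₁ = 4.92×8.314×313/62.7 = 204 L.
Adiabatic: TV^(γ−1) = const ⇒ T₂ = 313×(4.74)^0.400 = 583 K; PV^γ = const ⇒ P₂ = 554 kPa.

583 K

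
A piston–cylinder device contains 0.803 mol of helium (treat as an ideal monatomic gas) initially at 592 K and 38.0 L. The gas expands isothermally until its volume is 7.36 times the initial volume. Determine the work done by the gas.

7890 J

P₁ = nRT₁/V₁ = 0.803×8.314×592/38.0 = 104 kPa.
Isothermal: T stays 592 K; PV = const ⇒ V₂ = 280 L, P₂ = 14.1 kPa.
W = nRT ln(V₂/V₁) = 0.803×8.314×592×ln(7.36) = 7890 J.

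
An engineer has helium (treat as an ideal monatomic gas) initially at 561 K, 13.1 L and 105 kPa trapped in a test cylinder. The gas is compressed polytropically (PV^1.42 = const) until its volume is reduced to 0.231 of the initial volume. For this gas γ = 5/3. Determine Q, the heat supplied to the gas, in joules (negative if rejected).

n = P₁V₁/(RT₁) = 105×13.1/(8.314×561) = 0.295 mol.
Polytropic n=1.42: T₂ = T₁(V₁/V₂)^(n−1) = 561×(4.33)^0.42 = 1040 K; P₂ = P₁(V₁/V₂)^n = 841 kPa.
W = (P₁V₁−P₂V₂)/(n−1) = (105×13.1−841×3.03)/0.42 = -2790 J.
ΔU = nCvΔT = 0.295×12.5×(1040−561) = 1750 J.
Q = ΔU + W = -1030 J.

-1030 J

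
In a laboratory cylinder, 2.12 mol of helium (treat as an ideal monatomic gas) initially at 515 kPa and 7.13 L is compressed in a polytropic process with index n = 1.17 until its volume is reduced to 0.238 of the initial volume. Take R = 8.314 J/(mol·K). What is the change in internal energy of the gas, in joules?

1520 J

T₁ = P₁V₁/(nR) = 515×7.13/(2.12×8.314) = 208 K.
Polytropic n=1.17: T₂ = T₁(V₁/V₂)^(n−1) = 208×(4.20)^0.17 = 266 K; P₂ = P₁(V₁/V₂)^n = 2760 kPa.
For an ideal gas ΔU = nCvΔT with Cv = (3/2)R = 12.5 J/(mol·K).
ΔU = 2.12×12.5×(266−208) = 1520 J.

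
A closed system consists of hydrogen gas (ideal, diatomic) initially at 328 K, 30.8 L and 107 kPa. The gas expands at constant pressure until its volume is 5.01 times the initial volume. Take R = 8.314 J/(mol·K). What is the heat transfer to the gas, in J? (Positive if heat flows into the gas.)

46300 J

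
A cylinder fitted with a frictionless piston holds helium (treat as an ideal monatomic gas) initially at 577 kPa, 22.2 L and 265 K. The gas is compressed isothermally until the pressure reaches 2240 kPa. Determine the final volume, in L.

Isothermal: T stays 265 K; PV = const ⇒ V₂ = 5.72 L, P₂ = 2240 kPa.

5.72 L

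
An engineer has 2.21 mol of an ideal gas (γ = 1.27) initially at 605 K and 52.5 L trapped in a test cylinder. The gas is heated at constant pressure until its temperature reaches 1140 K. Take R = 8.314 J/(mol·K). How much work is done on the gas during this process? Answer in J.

P₁ = nRT₁/V₁ = 2.21×8.314×605/52.5 = 212 kPa.
Isobaric: P stays 212 kPa; V/T = const ⇒ T₂ = 1140 K, V₂ = 98.9 L.
W = PΔV = 212×(98.9−52.5) kPa·L = 9830 J.
Work done on the gas = −W_by = -9830 J.

-9830 J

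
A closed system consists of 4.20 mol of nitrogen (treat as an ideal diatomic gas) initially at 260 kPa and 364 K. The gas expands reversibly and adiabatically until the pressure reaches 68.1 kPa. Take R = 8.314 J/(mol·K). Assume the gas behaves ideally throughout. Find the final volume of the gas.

127 L

V₁ = nRT₁/P₁ = 4.20×8.314×364/260 = 48.9 L.
Adiabatic: T₂/T₁ = (P₂/P₁)^((γ−1)/γ) ⇒ T₂ = 364×(0.262)^0.286 = 248 K; V₂ = 127 L.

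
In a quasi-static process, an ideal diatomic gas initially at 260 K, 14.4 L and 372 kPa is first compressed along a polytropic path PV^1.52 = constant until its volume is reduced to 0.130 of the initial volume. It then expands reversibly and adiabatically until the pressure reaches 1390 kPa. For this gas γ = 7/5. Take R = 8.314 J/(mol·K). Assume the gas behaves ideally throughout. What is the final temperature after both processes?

451 K

n = P₁V₁/(RT₁) = 372×14.4/(8.314×260) = 2.48 mol.
Step 1 — Polytropic n=1.52: T₂ = T₁(V₁/V₂)^(n−1) = 260×(7.69)^0.52 = 751 K; P₂ = P₁(V₁/V₂)^n = 8270 kPa.
W = (P₁V₁−P₂V₂)/(n−1) = (372×14.4−8270×1.87)/0.52 = -19500 J.
ΔU = nCvΔT = 2.48×20.8×(751−260) = 25300 J.
Q = ΔU + W = 5840 J.
State after step 1: P = 8270 kPa, V = 1.87 L, T = 751 K.
Step 2 — Adiabatic: T₂/T₁ = (P₂/P₁)^((γ−1)/γ) ⇒ T₂ = 751×(0.168)^0.286 = 451 K; V₂ = 6.69 L.
ΔU = nCvΔT = 2.48×20.8×(451−751) = -15400 J.
Q = 0 for an adiabatic process, so W = −ΔU = 15400 J.
Net over both steps: W = -4020 J, Q = 5840 J, ΔU = 9850 J.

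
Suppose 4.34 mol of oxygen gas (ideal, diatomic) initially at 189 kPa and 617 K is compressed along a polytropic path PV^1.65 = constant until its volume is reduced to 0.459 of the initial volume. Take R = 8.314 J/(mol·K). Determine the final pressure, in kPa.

V₁ = nRT₁/P₁ = 4.34×8.314×617/189 = 118 L.
Polytropic n=1.65: T₂ = T₁(V₁/V₂)^(n−1) = 617×(2.18)^0.65 = 1020 K; P₂ = P₁(V₁/V₂)^n = 683 kPa.

683 kPa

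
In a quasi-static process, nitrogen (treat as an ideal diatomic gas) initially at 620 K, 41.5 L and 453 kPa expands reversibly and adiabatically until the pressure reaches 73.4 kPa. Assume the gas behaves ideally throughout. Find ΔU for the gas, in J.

n = P₁V₁/(RT₁) = 453×41.5/(8.314×620) = 3.65 mol.
Adiabatic: T₂/T₁ = (P₂/P₁)^((γ−1)/γ) ⇒ T₂ = 620×(0.162)^0.286 = 369 K; V₂ = 152 L.
For an ideal gas ΔU = nCvΔT with Cv = (5/2)R = 20.8 J/(mol·K).
ΔU = 3.65×20.8×(369−620) = -19100 J.

-19100 J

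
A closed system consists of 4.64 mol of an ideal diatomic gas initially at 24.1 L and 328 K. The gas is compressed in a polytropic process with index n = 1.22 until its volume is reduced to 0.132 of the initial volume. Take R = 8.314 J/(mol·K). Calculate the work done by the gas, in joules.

-32300 J

P₁ = nRT₁/V₁ = 4.64×8.314×328/24.1 = 525 kPa.
Polytropic n=1.22: T₂ = T₁(V₁/V₂)^(n−1) = 328×(7.58)^0.22 = 512 K; P₂ = P₁(V₁/V₂)^n = 6210 kPa.
W = (P₁V₁−P₂V₂)/(n−1) = (525×24.1−6210×3.18)/0.22 = -32300 J.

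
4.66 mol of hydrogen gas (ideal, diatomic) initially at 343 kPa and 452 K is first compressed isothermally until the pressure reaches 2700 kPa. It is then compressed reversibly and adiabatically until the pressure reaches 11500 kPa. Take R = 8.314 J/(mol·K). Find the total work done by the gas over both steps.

-58600 J

V₁ = nRT₁/P₁ = 4.66×8.314×452/343 = 51.1 L.
Step 1 — Isothermal: T stays 452 K; PV = const ⇒ V₂ = 6.49 L, P₂ = 2700 kPa.
ΔU = 0 (ideal gas, T constant).
W = nRT ln(V₂/V₁) = 4.66×8.314×452×ln(0.127) = -36100 J.
Q = ΔU + W = -36100 J.
State after step 1: P = 2700 kPa, V = 6.49 L, T = 452 K.
Step 2 — Adiabatic: T₂/T₁ = (P₂/P₁)^((γ−1)/γ) ⇒ T₂ = 452×(4.26)^0.286 = 684 K; V₂ = 2.30 L.
ΔU = nCvΔT = 4.66×20.8×(684−452) = 22500 J.
Q = 0 for an adiabatic process, so W = −ΔU = -22500 J.
Net over both steps: W = -58600 J, Q = -36100 J, ΔU = 22500 J.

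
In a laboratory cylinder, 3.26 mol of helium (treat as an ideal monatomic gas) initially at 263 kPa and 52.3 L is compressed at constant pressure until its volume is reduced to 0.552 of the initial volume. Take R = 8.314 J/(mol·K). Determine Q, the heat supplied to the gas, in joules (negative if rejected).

-15400 J

T₁ = P₁V₁/(nR) = 263×52.3/(3.26×8.314) = 507 K.
Isobaric: P stays 263 kPa; V/T = const ⇒ T₂ = 280 K, V₂ = 28.9 L.
W = PΔV = 263×(28.9−52.3) kPa·L = -6160 J.
ΔU = nCvΔT = 3.26×12.5×(280−507) = -9240 J.
Q = ΔU + W = nCpΔT = -15400 J.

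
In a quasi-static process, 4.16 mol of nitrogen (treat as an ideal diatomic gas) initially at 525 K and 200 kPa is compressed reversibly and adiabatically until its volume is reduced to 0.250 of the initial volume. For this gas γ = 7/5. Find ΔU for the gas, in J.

V₁ = nRT₁/P₁ = 4.16×8.314×525/200 = 90.8 L.
Adiabatic: TV^(γ−1) = const ⇒ T₂ = 525×(4.00)^0.400 = 914 K; PV^γ = const ⇒ P₂ = 1390 kPa.
For an ideal gas ΔU = nCvΔT with Cv = (5/2)R = 20.8 J/(mol·K).
ΔU = 4.16×20.8×(914−525) = 33600 J.

33600 J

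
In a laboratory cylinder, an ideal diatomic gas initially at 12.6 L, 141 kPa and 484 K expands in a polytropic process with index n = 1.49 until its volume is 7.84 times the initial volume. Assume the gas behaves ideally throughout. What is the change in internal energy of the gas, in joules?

-2820 J

n = P₁V₁/(RT₁) = 141×12.6/(8.314×484) = 0.442 mol.
Polytropic n=1.49: T₂ = T₁(V₁/V₂)^(n−1) = 484×(0.128)^0.49 = 176 K; P₂ = P₁(V₁/V₂)^n = 6.56 kPa.
For an ideal gas ΔU = nCvΔT with Cv = (5/2)R = 20.8 J/(mol·K).
ΔU = 0.442×20.8×(176−484) = -2820 J.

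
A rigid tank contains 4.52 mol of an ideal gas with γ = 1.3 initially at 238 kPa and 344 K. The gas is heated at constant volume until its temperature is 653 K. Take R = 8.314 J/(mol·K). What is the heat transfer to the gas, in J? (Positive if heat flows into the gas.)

V₁ = nRT₁/P₁ = 4.52×8.314×344/238 = 54.3 L.
Isochoric: V stays 54.3 L; P/T = const ⇒ T₂ = 653 K, P₂ = 452 kPa.
W = 0 (no volume change).
ΔU = nCvΔT = 4.52×27.7×(653−344) = 38700 J.
Q = ΔU = 38700 J.

38700 J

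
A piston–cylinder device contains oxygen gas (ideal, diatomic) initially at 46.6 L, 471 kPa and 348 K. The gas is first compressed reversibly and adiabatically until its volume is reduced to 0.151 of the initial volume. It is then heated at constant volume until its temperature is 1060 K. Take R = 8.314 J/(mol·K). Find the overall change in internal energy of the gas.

112000 J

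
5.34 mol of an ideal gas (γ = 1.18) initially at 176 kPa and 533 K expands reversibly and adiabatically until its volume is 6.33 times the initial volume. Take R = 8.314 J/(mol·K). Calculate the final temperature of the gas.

382 K

V₁ = nRT₁/P₁ = 5.34×8.314×533/176 = 134 L.
Adiabatic: TV^(γ−1) = const ⇒ T₂ = 533×(0.158)^0.180 = 382 K; PV^γ = const ⇒ P₂ = 19.9 kPa.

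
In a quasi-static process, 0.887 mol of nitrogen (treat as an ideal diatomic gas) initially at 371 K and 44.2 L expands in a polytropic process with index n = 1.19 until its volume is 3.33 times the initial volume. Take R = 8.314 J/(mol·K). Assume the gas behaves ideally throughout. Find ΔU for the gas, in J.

-1400 J

P₁ = nRT₁/V₁ = 0.887×8.314×371/44.2 = 61.9 kPa.
Polytropic n=1.19: T₂ = T₁(V₁/V₂)^(n−1) = 371×(0.300)^0.19 = 295 K; P₂ = P₁(V₁/V₂)^n = 14.8 kPa.
For an ideal gas ΔU = nCvΔT with Cv = (5/2)R = 20.8 J/(mol·K).
ΔU = 0.887×20.8×(295−371) = -1400 J.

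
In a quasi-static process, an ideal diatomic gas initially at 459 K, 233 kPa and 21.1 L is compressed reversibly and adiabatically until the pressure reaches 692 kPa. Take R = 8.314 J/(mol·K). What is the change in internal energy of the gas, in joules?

n = P₁V₁/(RT₁) = 233×21.1/(8.314×459) = 1.29 mol.
Adiabatic: T₂/T₁ = (P₂/P₁)^((γ−1)/γ) ⇒ T₂ = 459×(2.97)^0.286 = 626 K; V₂ = 9.70 L.
For an ideal gas ΔU = nCvΔT with Cv = (5/2)R = 20.8 J/(mol·K).
ΔU = 1.29×20.8×(626−459) = 4480 J.

4480 J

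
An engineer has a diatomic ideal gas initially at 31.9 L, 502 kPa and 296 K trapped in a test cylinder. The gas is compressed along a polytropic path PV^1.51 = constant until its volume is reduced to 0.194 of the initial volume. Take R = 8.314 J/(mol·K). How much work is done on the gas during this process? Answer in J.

41100 J

n = P₁V₁/(RT₁) = 502×31.9/(8.314×296) = 6.51 mol.
Polytropic n=1.51: T₂ = T₁(V₁/V₂)^(n−1) = 296×(5.15)^0.51 = 683 K; P₂ = P₁(V₁/V₂)^n = 5970 kPa.
W = (P₁V₁−P₂V₂)/(n−1) = (502×31.9−5970×6.19)/0.51 = -41100 J.
Work done on the gas = −W_by = 41100 J.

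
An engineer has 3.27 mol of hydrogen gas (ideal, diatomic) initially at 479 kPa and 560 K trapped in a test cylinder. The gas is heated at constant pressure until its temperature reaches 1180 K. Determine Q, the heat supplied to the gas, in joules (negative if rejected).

59000 J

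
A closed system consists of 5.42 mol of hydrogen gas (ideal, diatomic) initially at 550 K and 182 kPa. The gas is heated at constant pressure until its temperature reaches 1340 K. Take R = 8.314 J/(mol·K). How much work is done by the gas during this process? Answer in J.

35600 J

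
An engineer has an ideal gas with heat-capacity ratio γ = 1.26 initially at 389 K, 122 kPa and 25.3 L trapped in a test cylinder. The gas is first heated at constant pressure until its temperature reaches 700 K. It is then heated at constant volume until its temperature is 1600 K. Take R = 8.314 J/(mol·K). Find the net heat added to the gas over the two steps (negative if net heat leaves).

39400 J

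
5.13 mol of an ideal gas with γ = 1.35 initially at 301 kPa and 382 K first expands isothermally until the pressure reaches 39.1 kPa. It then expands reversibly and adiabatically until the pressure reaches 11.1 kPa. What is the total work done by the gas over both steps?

V₁ = nRT₁/P₁ = 5.13×8.314×382/301 = 54.1 L.
Step 1 — Isothermal: T stays 382 K; PV = const ⇒ V₂ = 417 L, P₂ = 39.1 kPa.
ΔU = 0 (ideal gas, T constant).
W = nRT ln(V₂/V₁) = 5.13×8.314×382×ln(7.70) = 33300 J.
Q = ΔU + W = 33300 J.
State after step 1: P = 39.1 kPa, V = 417 L, T = 382 K.
Step 2 — Adiabatic: T₂/T₁ = (P₂/P₁)^((γ−1)/γ) ⇒ T₂ = 382×(0.284)^0.259 = 276 K; V₂ = 1060 L.
ΔU = nCvΔT = 5.13×23.8×(276−382) = -13000 J.
Q = 0 for an adiabatic process, so W = −ΔU = 13000 J.
Net over both steps: W = 46200 J, Q = 33300 J, ΔU = -13000 J.

46200 J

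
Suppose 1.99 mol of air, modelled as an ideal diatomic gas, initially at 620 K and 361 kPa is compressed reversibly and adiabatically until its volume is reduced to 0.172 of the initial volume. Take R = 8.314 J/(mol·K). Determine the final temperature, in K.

V₁ = nRT₁/P₁ = 1.99×8.314×620/361 = 28.4 L.
Adiabatic: TV^(γ−1) = const ⇒ T₂ = 620×(5.81)^0.400 = 1250 K; PV^γ = const ⇒ P₂ = 4240 kPa.

1250 K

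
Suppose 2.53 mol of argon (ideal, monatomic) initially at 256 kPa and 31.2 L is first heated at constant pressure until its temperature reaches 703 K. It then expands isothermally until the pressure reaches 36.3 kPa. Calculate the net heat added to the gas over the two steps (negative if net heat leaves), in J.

45900 J

T₁ = P₁V₁/(nR) = 256×31.2/(2.53×8.314) = 380 K.
Step 1 — Isobaric: P stays 256 kPa; V/T = const ⇒ T₂ = 703 K, V₂ = 57.8 L.
W = PΔV = 256×(57.8−31.2) kPa·L = 6800 J.
ΔU = nCvΔT = 2.53×12.5×(703−380) = 10200 J.
Q = ΔU + W = nCpΔT = 17000 J.
State after step 1: P = 256 kPa, V = 57.8 L, T = 703 K.
Step 2 — Isothermal: T stays 703 K; PV = const ⇒ V₂ = 407 L, P₂ = 36.3 kPa.
ΔU = 0 (ideal gas, T constant).
W = nRT ln(V₂/V₁) = 2.53×8.314×703×ln(7.05) = 28900 J.
Q = ΔU + W = 28900 J.
Net over both steps: W = 35700 J, Q = 45900 J, ΔU = 10200 J.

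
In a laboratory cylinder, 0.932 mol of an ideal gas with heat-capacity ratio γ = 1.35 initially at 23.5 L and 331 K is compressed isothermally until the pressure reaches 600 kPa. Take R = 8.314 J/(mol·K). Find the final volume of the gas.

P₁ = nRT₁/V₁ = 0.932×8.314×331/23.5 = 109 kPa.
Isothermal: T stays 331 K; PV = const ⇒ V₂ = 4.27 L, P₂ = 600 kPa.

4.27 L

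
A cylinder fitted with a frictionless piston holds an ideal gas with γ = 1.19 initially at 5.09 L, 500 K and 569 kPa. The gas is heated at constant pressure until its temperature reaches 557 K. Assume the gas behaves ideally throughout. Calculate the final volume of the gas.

Isobaric: P stays 569 kPa; V/T = const ⇒ T₂ = 557 K, V₂ = 5.67 L.

5.67 L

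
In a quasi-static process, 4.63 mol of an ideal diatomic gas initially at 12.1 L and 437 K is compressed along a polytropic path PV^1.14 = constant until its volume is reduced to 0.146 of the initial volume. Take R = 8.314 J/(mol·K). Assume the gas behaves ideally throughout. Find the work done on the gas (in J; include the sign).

37100 J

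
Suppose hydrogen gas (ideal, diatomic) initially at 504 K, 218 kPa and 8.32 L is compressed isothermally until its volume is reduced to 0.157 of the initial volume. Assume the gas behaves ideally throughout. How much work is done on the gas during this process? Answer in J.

3360 J

n = P₁V₁/(RT₁) = 218×8.32/(8.314×504) = 0.433 mol.
Isothermal: T stays 504 K; PV = const ⇒ V₂ = 1.31 L, P₂ = 1390 kPa.
W = nRT ln(V₂/V₁) = 0.433×8.314×504×ln(0.157) = -3360 J.
Work done on the gas = −W_by = 3360 J.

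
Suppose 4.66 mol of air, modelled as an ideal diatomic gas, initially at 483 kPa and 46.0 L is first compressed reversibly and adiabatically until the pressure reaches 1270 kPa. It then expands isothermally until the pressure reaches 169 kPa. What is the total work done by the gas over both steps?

T₁ = P₁V₁/(nR) = 483×46.0/(4.66×8.314) = 573 K.
Step 1 — Adiabatic: T₂/T₁ = (P₂/P₁)^((γ−1)/γ) ⇒ T₂ = 573×(2.63)^0.286 = 756 K; V₂ = 23.1 L.
ΔU = nCvΔT = 4.66×20.8×(756−573) = 17700 J.
Q = 0 for an adiabatic process, so W = −ΔU = -17700 J.
State after step 1: P = 1270 kPa, V = 23.1 L, T = 756 K.
Step 2 — Isothermal: T stays 756 K; PV = const ⇒ V₂ = 173 L, P₂ = 169 kPa.
ΔU = 0 (ideal gas, T constant).
W = nRT ln(V₂/V₁) = 4.66×8.314×756×ln(7.51) = 59100 J.
Q = ΔU + W = 59100 J.
Net over both steps: W = 41400 J, Q = 59100 J, ΔU = 17700 J.

41400 J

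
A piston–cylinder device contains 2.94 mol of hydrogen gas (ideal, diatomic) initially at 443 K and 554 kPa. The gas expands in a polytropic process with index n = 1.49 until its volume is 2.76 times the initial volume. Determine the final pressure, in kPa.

V₁ = nRT₁/P₁ = 2.94×8.314×443/554 = 19.5 L.
Polytropic n=1.49: T₂ = T₁(V₁/V₂)^(n−1) = 443×(0.362)^0.49 = 269 K; P₂ = P₁(V₁/V₂)^n = 122 kPa.

122 kPa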